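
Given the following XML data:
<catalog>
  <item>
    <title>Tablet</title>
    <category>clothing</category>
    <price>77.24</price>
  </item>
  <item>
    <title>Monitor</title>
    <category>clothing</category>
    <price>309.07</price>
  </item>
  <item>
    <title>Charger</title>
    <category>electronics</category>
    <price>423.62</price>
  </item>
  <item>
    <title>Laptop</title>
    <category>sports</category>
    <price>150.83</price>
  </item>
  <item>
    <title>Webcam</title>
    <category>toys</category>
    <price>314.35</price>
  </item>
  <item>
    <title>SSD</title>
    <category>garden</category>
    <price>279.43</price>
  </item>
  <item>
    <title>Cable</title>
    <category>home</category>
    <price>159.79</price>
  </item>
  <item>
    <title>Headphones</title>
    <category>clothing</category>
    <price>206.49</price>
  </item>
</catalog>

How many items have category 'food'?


Scanning <item> elements for <category>food</category>:
Count: 0

ANSWER: 0


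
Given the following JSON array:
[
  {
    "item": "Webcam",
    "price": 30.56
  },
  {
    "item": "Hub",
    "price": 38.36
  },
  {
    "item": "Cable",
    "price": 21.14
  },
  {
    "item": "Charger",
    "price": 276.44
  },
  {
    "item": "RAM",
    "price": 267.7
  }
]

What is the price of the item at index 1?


Array index 1 -> Hub
price = 38.36

ANSWER: 38.36


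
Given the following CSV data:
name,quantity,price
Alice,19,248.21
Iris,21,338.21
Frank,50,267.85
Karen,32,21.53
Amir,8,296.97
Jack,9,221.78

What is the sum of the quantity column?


Values in 'quantity' column:
  Row 1: 19
  Row 2: 21
  Row 3: 50
  Row 4: 32
  Row 5: 8
  Row 6: 9
Sum = 19 + 21 + 50 + 32 + 8 + 9 = 139

ANSWER: 139


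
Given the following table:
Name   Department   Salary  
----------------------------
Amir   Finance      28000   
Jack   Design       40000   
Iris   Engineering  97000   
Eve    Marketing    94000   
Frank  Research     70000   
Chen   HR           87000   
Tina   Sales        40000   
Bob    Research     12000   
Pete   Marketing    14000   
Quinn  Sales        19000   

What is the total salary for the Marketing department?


Marketing department members:
  Eve: 94000
  Pete: 14000
Total = 94000 + 14000 = 108000

ANSWER: 108000


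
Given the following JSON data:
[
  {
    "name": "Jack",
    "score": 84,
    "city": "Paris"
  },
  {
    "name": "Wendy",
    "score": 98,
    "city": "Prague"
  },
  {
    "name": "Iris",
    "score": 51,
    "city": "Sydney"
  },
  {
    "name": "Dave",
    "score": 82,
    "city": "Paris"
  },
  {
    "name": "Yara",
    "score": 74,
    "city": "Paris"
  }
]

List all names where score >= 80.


Filtering records where score >= 80:
  Jack (score=84) -> YES
  Wendy (score=98) -> YES
  Iris (score=51) -> no
  Dave (score=82) -> YES
  Yara (score=74) -> no


ANSWER: Jack, Wendy, Dave


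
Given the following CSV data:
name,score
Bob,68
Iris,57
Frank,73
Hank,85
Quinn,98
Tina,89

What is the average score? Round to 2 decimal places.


Scores: 68, 57, 73, 85, 98, 89
Sum = 470
Count = 6
Average = 470 / 6 = 78.33

ANSWER: 78.33


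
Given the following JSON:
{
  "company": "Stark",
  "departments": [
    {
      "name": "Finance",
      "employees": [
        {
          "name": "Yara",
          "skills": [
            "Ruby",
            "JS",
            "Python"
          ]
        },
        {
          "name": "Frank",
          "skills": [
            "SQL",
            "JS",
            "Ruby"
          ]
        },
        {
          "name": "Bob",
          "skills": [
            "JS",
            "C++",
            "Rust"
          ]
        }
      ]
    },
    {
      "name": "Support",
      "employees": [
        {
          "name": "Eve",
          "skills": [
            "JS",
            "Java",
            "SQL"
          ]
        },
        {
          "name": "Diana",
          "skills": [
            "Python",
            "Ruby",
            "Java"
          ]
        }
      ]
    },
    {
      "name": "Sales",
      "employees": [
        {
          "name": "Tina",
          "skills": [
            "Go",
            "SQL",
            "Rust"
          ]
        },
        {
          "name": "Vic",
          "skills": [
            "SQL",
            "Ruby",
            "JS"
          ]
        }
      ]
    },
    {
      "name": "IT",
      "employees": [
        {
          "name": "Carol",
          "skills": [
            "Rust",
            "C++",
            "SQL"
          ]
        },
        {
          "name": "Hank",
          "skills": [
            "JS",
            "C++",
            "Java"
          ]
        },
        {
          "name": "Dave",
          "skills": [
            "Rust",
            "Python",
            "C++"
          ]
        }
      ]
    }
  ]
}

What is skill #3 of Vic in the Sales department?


Path: departments[2].employees[1].skills[2]
Value: JS

ANSWER: JS


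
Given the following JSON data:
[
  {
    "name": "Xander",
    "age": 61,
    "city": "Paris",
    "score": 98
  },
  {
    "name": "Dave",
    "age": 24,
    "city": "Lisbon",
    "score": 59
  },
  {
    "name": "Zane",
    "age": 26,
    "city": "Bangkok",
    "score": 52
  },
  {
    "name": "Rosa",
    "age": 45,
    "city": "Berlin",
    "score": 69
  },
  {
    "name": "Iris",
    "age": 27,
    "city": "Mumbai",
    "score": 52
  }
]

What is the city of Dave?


Looking up record where name = Dave
Record index: 1
Field 'city' = Lisbon

ANSWER: Lisbon


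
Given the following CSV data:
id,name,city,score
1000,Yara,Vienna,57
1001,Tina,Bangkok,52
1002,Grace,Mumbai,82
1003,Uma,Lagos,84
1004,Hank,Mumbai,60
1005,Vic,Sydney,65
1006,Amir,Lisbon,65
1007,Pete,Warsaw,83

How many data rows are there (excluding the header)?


Counting rows (excluding header):
Header: id,name,city,score
Data rows: 8

ANSWER: 8


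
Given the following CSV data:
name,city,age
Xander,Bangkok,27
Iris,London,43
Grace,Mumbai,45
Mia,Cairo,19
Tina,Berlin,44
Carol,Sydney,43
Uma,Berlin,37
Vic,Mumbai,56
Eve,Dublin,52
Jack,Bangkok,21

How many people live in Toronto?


Scanning city column for 'Toronto':
Total matches: 0

ANSWER: 0


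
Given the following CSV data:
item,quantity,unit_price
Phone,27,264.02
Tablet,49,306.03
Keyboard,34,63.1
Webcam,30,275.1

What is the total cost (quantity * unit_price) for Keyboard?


Row: Keyboard
quantity = 34
unit_price = 63.1
total = 34 * 63.1 = 2145.4

ANSWER: 2145.4


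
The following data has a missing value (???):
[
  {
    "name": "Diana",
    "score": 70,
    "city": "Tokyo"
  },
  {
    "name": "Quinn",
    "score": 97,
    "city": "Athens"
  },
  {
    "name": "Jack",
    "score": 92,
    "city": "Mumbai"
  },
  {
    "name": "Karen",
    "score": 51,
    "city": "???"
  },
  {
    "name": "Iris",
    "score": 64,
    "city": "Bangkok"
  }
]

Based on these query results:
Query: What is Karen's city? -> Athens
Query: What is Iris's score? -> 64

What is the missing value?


The missing value is Karen's city
From query: Karen's city = Athens

ANSWER: Athens


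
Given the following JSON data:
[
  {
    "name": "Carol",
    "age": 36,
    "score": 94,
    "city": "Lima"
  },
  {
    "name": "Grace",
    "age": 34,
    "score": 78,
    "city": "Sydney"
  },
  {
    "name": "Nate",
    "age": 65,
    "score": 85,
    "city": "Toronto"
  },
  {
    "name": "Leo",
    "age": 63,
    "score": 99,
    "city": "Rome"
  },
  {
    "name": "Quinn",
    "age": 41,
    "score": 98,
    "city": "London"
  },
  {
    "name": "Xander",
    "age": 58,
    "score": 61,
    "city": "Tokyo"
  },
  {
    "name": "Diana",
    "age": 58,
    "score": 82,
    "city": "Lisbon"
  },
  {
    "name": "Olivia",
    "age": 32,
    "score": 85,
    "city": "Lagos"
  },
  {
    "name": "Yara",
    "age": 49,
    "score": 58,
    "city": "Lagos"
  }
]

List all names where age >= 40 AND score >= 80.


Checking both conditions:
  Carol (age=36, score=94) -> no
  Grace (age=34, score=78) -> no
  Nate (age=65, score=85) -> YES
  Leo (age=63, score=99) -> YES
  Quinn (age=41, score=98) -> YES
  Xander (age=58, score=61) -> no
  Diana (age=58, score=82) -> YES
  Olivia (age=32, score=85) -> no
  Yara (age=49, score=58) -> no


ANSWER: Nate, Leo, Quinn, Diana


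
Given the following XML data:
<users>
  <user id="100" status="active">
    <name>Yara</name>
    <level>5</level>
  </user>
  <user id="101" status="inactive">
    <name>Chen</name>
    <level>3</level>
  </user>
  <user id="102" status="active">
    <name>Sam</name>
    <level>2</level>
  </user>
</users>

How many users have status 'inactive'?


Counting users with status='inactive':
  Chen (id=101) -> MATCH
Count: 1

ANSWER: 1


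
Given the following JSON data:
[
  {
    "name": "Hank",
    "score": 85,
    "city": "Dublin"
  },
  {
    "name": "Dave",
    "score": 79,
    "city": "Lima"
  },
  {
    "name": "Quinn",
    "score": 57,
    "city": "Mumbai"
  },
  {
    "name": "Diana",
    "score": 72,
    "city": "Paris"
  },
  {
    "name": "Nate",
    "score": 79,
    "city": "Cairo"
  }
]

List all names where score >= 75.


Filtering records where score >= 75:
  Hank (score=85) -> YES
  Dave (score=79) -> YES
  Quinn (score=57) -> no
  Diana (score=72) -> no
  Nate (score=79) -> YES


ANSWER: Hank, Dave, Nate


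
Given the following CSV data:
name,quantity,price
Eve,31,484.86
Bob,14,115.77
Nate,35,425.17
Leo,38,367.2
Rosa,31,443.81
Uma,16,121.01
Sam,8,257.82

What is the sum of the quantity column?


Values in 'quantity' column:
  Row 1: 31
  Row 2: 14
  Row 3: 35
  Row 4: 38
  Row 5: 31
  Row 6: 16
  Row 7: 8
Sum = 31 + 14 + 35 + 38 + 31 + 16 + 8 = 173

ANSWER: 173


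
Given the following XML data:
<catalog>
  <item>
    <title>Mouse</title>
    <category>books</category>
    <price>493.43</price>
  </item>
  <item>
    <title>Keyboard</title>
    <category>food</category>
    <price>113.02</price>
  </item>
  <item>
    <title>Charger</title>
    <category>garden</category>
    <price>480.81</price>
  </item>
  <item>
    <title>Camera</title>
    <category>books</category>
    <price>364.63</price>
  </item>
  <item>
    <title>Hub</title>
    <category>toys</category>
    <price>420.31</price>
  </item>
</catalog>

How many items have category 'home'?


Scanning <item> elements for <category>home</category>:
Count: 0

ANSWER: 0


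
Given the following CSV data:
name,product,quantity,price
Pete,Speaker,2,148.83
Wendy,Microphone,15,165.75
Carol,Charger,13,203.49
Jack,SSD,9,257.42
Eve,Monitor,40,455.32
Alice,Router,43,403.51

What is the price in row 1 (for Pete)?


Row 1: Pete
Column 'price' = 148.83

ANSWER: 148.83


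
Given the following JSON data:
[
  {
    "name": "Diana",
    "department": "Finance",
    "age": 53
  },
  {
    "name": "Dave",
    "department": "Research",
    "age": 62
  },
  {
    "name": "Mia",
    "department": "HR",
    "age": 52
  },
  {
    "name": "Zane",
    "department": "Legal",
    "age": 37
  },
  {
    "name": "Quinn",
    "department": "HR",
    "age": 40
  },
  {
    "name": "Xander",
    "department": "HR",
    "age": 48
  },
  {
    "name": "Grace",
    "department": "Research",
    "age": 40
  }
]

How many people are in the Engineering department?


Scanning records for department = Engineering
  No matches found
Count: 0

ANSWER: 0


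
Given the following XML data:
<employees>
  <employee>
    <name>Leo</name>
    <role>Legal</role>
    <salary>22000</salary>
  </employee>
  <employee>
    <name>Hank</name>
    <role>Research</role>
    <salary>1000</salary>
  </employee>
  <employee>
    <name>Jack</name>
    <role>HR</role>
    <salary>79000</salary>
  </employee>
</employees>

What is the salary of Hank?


Searching for <employee> with <name>Hank</name>
Found at position 2
<salary>1000</salary>

ANSWER: 1000


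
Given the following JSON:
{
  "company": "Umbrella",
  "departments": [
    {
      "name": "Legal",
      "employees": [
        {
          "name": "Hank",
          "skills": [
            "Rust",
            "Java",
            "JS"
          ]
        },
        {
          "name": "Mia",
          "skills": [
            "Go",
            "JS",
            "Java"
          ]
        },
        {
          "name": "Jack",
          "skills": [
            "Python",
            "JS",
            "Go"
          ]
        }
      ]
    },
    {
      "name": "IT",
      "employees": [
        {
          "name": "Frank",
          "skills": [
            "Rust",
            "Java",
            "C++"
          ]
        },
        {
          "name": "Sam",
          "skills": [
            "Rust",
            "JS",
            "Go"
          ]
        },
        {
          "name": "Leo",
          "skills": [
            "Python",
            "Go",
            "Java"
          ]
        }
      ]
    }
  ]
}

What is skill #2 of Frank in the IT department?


Path: departments[1].employees[0].skills[1]
Value: Java

ANSWER: Java


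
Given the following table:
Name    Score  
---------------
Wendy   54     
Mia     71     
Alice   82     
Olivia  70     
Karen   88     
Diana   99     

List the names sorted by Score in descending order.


Sorting by Score (descending):
  Diana: 99
  Karen: 88
  Alice: 82
  Mia: 71
  Olivia: 70
  Wendy: 54


ANSWER: Diana, Karen, Alice, Mia, Olivia, Wendy


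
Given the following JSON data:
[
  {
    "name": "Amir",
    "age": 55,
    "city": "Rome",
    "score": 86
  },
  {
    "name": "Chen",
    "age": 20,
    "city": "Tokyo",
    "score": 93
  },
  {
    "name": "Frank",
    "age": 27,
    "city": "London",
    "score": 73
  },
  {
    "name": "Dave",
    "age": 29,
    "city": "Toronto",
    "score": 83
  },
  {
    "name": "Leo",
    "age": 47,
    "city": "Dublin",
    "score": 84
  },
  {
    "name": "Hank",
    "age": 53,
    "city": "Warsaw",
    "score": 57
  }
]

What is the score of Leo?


Looking up record where name = Leo
Record index: 4
Field 'score' = 84

ANSWER: 84


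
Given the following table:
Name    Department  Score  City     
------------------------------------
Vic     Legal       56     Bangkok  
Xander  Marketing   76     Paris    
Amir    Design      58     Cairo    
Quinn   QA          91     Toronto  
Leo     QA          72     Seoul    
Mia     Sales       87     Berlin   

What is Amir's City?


Row 3: Amir
City = Cairo

ANSWER: Cairo


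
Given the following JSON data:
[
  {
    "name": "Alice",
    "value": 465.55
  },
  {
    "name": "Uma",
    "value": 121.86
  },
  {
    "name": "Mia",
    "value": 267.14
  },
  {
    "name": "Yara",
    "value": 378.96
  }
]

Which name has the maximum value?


Comparing values:
  Alice: 465.55
  Uma: 121.86
  Mia: 267.14
  Yara: 378.96
Maximum: Alice (465.55)

ANSWER: Alice


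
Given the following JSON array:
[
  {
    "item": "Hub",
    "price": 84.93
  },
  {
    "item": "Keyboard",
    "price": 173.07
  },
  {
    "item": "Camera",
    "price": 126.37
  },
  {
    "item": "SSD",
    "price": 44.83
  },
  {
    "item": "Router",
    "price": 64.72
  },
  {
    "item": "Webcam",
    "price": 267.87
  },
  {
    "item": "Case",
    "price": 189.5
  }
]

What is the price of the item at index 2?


Array index 2 -> Camera
price = 126.37

ANSWER: 126.37


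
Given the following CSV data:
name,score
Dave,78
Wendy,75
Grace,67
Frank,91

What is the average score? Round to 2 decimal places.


Scores: 78, 75, 67, 91
Sum = 311
Count = 4
Average = 311 / 4 = 77.75

ANSWER: 77.75


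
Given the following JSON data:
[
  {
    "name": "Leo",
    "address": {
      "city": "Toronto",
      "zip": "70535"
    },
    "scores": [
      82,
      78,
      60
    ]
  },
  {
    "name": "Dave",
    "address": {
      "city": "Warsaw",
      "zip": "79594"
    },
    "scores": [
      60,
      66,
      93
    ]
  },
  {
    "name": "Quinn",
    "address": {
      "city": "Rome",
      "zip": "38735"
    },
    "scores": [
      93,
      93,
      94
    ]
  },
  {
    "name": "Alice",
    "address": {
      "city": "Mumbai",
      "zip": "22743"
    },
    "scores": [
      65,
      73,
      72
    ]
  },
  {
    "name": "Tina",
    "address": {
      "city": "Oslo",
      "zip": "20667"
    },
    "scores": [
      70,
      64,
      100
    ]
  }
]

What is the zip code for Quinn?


Path: records[2].address.zip
Value: 38735

ANSWER: 38735


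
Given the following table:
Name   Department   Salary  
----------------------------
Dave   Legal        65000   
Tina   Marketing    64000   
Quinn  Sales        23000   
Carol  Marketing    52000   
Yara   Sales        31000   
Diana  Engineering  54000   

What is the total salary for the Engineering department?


Engineering department members:
  Diana: 54000
Total = 54000 = 54000

ANSWER: 54000


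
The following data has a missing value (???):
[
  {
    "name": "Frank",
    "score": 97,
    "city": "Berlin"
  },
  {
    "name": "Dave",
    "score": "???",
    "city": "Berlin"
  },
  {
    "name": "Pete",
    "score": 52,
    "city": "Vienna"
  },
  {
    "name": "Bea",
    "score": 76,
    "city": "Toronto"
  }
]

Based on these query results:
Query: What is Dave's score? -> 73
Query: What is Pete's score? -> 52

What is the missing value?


The missing value is Dave's score
From query: Dave's score = 73

ANSWER: 73


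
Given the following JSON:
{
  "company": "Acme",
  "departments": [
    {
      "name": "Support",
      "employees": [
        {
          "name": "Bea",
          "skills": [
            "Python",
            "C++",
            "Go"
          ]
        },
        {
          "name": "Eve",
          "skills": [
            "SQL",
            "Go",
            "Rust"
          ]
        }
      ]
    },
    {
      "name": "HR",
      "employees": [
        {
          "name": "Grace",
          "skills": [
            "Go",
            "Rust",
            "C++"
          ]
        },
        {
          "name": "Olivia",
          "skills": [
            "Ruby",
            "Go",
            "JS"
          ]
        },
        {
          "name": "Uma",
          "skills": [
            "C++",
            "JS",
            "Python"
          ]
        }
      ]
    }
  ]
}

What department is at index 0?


Path: departments[0].name
Value: Support

ANSWER: Support


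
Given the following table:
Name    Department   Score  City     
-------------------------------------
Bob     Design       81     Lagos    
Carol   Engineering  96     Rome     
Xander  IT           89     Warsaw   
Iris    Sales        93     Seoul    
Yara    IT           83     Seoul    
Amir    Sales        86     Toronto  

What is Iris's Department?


Row 4: Iris
Department = Sales

ANSWER: Sales


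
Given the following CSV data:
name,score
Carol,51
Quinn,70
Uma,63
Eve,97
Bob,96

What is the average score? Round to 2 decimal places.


Scores: 51, 70, 63, 97, 96
Sum = 377
Count = 5
Average = 377 / 5 = 75.40

ANSWER: 75.40


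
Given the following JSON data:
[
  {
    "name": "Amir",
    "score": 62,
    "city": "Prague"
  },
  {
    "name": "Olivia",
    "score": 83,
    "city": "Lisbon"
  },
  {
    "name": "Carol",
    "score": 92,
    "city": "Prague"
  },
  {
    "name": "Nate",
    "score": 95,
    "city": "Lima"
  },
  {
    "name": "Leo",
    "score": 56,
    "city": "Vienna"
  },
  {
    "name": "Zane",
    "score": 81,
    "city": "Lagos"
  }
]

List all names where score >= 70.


Filtering records where score >= 70:
  Amir (score=62) -> no
  Olivia (score=83) -> YES
  Carol (score=92) -> YES
  Nate (score=95) -> YES
  Leo (score=56) -> no
  Zane (score=81) -> YES


ANSWER: Olivia, Carol, Nate, Zane


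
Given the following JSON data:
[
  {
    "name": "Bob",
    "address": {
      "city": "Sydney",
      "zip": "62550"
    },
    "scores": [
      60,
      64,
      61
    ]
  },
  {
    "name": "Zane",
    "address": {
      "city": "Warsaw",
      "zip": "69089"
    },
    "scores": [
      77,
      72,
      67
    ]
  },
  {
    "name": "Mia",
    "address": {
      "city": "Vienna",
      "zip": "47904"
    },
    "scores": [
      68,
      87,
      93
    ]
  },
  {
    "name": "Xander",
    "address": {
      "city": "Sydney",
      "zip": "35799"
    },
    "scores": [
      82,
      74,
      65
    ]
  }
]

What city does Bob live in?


Path: records[0].address.city
Value: Sydney

ANSWER: Sydney


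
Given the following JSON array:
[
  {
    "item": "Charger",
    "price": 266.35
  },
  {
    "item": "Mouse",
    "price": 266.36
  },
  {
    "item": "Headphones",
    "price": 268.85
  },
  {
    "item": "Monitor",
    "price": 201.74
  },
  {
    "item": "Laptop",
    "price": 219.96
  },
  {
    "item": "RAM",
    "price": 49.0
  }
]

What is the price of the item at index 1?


Array index 1 -> Mouse
price = 266.36

ANSWER: 266.36


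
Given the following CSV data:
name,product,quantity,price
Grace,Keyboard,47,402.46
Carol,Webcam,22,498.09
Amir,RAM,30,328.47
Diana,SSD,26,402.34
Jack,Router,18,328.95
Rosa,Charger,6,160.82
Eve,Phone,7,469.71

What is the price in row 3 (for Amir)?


Row 3: Amir
Column 'price' = 328.47

ANSWER: 328.47


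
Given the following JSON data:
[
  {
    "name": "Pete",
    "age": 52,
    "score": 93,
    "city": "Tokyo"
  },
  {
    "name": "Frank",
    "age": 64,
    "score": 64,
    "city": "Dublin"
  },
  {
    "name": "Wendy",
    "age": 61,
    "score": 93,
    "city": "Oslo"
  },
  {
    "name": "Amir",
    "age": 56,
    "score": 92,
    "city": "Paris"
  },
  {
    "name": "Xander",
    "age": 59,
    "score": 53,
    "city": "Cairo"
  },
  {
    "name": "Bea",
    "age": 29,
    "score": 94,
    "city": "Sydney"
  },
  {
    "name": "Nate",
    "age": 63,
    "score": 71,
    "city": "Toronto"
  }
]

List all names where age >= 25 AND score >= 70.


Checking both conditions:
  Pete (age=52, score=93) -> YES
  Frank (age=64, score=64) -> no
  Wendy (age=61, score=93) -> YES
  Amir (age=56, score=92) -> YES
  Xander (age=59, score=53) -> no
  Bea (age=29, score=94) -> YES
  Nate (age=63, score=71) -> YES


ANSWER: Pete, Wendy, Amir, Bea, Nate


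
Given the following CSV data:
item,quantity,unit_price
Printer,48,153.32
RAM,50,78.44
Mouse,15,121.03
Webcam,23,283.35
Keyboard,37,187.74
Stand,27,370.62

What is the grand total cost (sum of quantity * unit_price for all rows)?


Computing row totals:
  Printer: 48 * 153.32 = 7359.36
  RAM: 50 * 78.44 = 3922.0
  Mouse: 15 * 121.03 = 1815.45
  Webcam: 23 * 283.35 = 6517.05
  Keyboard: 37 * 187.74 = 6946.38
  Stand: 27 * 370.62 = 10006.74
Grand total = 7359.36 + 3922.0 + 1815.45 + 6517.05 + 6946.38 + 10006.74 = 36566.98

ANSWER: 36566.98


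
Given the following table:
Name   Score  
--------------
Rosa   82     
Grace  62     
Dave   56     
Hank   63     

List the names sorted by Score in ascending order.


Sorting by Score (ascending):
  Dave: 56
  Grace: 62
  Hank: 63
  Rosa: 82


ANSWER: Dave, Grace, Hank, Rosa


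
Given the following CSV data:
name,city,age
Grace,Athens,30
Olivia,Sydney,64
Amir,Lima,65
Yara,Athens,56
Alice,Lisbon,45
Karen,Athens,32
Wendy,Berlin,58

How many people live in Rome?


Scanning city column for 'Rome':
Total matches: 0

ANSWER: 0


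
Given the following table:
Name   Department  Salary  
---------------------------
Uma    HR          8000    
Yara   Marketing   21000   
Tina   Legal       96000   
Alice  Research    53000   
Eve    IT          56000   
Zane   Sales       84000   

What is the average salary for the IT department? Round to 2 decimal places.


IT department members:
  Eve: 56000
Sum = 56000
Count = 1
Average = 56000 / 1 = 56000.00

ANSWER: 56000.00


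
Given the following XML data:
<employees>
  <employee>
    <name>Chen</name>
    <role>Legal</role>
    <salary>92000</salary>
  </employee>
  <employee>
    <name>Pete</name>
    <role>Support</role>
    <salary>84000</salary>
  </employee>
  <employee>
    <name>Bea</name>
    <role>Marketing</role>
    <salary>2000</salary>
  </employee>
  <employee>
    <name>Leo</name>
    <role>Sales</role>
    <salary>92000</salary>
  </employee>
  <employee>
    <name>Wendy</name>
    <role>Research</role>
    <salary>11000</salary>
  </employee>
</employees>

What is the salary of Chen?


Searching for <employee> with <name>Chen</name>
Found at position 1
<salary>92000</salary>

ANSWER: 92000


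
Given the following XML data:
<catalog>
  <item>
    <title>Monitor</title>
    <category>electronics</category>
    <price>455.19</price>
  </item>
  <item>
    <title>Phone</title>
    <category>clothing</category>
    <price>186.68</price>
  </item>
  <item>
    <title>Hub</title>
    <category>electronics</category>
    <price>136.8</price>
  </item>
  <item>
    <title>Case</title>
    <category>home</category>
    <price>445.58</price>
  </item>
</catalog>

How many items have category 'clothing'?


Scanning <item> elements for <category>clothing</category>:
  Item 2: Phone -> MATCH
Count: 1

ANSWER: 1


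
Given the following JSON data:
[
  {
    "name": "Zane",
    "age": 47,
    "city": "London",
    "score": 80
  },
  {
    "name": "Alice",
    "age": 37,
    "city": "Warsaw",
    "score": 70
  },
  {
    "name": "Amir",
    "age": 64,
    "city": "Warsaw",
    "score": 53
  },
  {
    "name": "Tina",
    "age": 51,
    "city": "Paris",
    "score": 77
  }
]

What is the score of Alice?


Looking up record where name = Alice
Record index: 1
Field 'score' = 70

ANSWER: 70


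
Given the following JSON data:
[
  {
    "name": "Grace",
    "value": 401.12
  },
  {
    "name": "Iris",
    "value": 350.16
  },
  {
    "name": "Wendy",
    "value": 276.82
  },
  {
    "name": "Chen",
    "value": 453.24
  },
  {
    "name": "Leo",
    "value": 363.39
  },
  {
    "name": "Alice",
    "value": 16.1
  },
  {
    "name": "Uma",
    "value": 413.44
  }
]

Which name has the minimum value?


Comparing values:
  Grace: 401.12
  Iris: 350.16
  Wendy: 276.82
  Chen: 453.24
  Leo: 363.39
  Alice: 16.1
  Uma: 413.44
Minimum: Alice (16.1)

ANSWER: Alice


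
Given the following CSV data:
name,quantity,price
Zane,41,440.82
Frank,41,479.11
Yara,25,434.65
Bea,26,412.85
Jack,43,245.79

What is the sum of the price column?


Values in 'price' column:
  Row 1: 440.82
  Row 2: 479.11
  Row 3: 434.65
  Row 4: 412.85
  Row 5: 245.79
Sum = 440.82 + 479.11 + 434.65 + 412.85 + 245.79 = 2013.22

ANSWER: 2013.22


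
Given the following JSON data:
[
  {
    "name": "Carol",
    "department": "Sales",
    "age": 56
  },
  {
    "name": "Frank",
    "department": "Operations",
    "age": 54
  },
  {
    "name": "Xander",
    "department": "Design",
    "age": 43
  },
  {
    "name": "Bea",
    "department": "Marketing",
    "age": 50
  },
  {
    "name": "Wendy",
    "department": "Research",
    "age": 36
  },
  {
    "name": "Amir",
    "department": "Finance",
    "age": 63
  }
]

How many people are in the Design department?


Scanning records for department = Design
  Record 2: Xander
Count: 1

ANSWER: 1


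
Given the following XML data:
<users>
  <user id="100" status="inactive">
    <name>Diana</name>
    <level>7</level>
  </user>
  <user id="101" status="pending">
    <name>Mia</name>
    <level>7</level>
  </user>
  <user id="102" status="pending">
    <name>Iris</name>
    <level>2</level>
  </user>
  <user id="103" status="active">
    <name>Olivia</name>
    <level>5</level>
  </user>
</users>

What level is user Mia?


Finding user: Mia
<level>7</level>

ANSWER: 7


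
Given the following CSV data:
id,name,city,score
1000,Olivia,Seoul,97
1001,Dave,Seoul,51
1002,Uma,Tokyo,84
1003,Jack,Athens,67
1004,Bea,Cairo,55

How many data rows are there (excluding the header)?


Counting rows (excluding header):
Header: id,name,city,score
Data rows: 5

ANSWER: 5


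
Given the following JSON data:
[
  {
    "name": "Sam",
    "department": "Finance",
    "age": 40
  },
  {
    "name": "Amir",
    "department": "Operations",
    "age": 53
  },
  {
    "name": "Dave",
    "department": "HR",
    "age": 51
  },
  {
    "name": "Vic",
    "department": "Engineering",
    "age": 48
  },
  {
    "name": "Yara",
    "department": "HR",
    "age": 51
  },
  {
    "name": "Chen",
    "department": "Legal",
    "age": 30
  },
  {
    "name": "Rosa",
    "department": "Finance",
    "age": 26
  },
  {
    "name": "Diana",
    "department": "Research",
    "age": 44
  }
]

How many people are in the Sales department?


Scanning records for department = Sales
  No matches found
Count: 0

ANSWER: 0


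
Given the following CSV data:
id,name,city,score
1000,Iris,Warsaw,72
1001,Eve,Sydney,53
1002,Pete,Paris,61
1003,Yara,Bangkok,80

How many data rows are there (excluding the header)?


Counting rows (excluding header):
Header: id,name,city,score
Data rows: 4

ANSWER: 4


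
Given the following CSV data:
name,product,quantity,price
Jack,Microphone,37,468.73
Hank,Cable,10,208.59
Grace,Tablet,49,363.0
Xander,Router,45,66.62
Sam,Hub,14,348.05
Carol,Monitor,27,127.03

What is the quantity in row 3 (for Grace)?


Row 3: Grace
Column 'quantity' = 49

ANSWER: 49


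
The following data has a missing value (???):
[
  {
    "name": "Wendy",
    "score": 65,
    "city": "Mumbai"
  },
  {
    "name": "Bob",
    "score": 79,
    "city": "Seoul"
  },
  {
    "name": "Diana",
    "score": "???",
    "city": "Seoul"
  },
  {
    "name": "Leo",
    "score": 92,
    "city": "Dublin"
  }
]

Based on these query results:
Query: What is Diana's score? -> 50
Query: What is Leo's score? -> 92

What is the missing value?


The missing value is Diana's score
From query: Diana's score = 50

ANSWER: 50


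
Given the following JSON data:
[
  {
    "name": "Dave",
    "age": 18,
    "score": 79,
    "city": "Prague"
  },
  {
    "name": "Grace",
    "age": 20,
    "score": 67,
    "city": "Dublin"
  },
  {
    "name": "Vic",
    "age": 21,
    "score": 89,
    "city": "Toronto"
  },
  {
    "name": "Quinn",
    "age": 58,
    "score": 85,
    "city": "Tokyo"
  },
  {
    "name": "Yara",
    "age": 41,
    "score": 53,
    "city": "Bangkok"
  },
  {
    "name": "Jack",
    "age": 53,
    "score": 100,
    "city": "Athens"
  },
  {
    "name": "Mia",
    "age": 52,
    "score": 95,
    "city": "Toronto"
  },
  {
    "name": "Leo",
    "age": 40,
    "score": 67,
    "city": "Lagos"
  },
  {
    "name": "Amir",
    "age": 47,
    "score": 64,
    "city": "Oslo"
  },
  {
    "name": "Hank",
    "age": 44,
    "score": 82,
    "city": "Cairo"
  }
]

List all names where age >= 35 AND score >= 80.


Checking both conditions:
  Dave (age=18, score=79) -> no
  Grace (age=20, score=67) -> no
  Vic (age=21, score=89) -> no
  Quinn (age=58, score=85) -> YES
  Yara (age=41, score=53) -> no
  Jack (age=53, score=100) -> YES
  Mia (age=52, score=95) -> YES
  Leo (age=40, score=67) -> no
  Amir (age=47, score=64) -> no
  Hank (age=44, score=82) -> YES


ANSWER: Quinn, Jack, Mia, Hank


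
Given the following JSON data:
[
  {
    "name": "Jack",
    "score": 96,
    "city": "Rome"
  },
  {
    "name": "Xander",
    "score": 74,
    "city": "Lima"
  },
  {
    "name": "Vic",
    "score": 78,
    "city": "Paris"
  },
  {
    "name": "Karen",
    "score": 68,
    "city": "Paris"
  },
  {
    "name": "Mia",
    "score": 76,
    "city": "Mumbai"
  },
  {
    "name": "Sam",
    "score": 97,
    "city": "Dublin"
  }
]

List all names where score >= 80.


Filtering records where score >= 80:
  Jack (score=96) -> YES
  Xander (score=74) -> no
  Vic (score=78) -> no
  Karen (score=68) -> no
  Mia (score=76) -> no
  Sam (score=97) -> YES


ANSWER: Jack, Sam


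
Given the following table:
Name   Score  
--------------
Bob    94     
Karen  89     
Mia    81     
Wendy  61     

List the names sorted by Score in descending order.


Sorting by Score (descending):
  Bob: 94
  Karen: 89
  Mia: 81
  Wendy: 61


ANSWER: Bob, Karen, Mia, Wendy


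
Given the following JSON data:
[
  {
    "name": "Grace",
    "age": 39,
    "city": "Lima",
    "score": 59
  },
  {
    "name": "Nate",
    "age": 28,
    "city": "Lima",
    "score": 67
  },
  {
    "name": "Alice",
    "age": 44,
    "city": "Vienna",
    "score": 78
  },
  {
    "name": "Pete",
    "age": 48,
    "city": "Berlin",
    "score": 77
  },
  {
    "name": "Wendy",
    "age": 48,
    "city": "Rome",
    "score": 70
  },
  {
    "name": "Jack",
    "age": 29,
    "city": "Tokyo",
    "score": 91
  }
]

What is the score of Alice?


Looking up record where name = Alice
Record index: 2
Field 'score' = 78

ANSWER: 78


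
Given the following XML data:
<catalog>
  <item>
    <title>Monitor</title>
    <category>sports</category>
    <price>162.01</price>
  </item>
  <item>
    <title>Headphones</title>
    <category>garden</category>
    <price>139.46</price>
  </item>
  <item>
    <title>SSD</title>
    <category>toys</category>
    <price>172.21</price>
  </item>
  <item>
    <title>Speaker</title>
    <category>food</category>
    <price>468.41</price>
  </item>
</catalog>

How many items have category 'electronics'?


Scanning <item> elements for <category>electronics</category>:
Count: 0

ANSWER: 0


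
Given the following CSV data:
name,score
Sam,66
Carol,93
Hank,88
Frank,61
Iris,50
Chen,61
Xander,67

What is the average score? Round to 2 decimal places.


Scores: 66, 93, 88, 61, 50, 61, 67
Sum = 486
Count = 7
Average = 486 / 7 = 69.43

ANSWER: 69.43


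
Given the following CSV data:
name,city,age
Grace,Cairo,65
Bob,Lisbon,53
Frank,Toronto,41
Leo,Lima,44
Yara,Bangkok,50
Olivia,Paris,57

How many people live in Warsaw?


Scanning city column for 'Warsaw':
Total matches: 0

ANSWER: 0


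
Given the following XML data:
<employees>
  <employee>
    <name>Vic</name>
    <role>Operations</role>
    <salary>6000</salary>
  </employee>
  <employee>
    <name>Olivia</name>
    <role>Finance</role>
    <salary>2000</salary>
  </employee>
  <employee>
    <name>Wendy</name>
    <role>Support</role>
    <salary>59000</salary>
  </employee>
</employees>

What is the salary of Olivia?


Searching for <employee> with <name>Olivia</name>
Found at position 2
<salary>2000</salary>

ANSWER: 2000


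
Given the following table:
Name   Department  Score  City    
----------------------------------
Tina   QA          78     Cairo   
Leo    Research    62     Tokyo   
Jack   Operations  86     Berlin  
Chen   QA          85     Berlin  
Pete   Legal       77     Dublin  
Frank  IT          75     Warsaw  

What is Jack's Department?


Row 3: Jack
Department = Operations

ANSWER: Operations


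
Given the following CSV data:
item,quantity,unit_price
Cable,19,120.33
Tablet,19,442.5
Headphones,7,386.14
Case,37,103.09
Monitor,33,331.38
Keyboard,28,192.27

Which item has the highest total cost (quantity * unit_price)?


Computing row totals:
  Cable: 2286.27
  Tablet: 8407.5
  Headphones: 2702.98
  Case: 3814.33
  Monitor: 10935.54
  Keyboard: 5383.56
Maximum: Monitor (10935.54)

ANSWER: Monitor


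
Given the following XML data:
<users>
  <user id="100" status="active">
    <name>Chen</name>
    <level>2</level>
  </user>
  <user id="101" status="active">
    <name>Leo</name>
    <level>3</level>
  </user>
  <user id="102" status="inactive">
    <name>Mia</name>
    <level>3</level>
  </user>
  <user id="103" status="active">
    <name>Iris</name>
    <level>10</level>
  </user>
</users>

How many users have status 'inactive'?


Counting users with status='inactive':
  Mia (id=102) -> MATCH
Count: 1

ANSWER: 1


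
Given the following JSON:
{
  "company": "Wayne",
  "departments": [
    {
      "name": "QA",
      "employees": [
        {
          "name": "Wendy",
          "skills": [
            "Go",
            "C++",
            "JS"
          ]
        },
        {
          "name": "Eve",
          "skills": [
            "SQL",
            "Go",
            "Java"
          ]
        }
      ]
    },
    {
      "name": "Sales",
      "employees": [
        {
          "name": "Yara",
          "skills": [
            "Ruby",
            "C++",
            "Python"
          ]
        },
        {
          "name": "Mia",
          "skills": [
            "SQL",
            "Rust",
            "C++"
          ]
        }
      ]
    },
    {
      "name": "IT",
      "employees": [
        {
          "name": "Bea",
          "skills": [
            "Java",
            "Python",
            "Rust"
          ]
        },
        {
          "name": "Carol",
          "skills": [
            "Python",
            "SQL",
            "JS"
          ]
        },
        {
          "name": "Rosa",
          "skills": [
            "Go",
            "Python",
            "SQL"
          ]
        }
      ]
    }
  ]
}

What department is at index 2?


Path: departments[2].name
Value: IT

ANSWER: IT


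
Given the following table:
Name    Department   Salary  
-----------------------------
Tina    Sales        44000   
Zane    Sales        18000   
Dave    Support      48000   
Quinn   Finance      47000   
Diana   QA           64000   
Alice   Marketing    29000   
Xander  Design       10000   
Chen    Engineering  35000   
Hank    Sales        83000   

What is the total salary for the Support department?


Support department members:
  Dave: 48000
Total = 48000 = 48000

ANSWER: 48000


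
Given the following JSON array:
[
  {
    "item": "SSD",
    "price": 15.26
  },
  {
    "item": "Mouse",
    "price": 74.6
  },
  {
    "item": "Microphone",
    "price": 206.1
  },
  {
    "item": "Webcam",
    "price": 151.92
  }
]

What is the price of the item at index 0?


Array index 0 -> SSD
price = 15.26

ANSWER: 15.26


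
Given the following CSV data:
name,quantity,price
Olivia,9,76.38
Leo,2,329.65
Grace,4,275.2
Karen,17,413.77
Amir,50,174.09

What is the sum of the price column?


Values in 'price' column:
  Row 1: 76.38
  Row 2: 329.65
  Row 3: 275.2
  Row 4: 413.77
  Row 5: 174.09
Sum = 76.38 + 329.65 + 275.2 + 413.77 + 174.09 = 1269.09

ANSWER: 1269.09


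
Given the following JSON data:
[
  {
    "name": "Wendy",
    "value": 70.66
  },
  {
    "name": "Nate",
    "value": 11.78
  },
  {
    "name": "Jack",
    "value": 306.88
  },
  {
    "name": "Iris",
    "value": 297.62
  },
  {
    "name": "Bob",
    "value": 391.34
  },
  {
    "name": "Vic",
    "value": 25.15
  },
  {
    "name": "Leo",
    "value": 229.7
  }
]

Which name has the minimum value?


Comparing values:
  Wendy: 70.66
  Nate: 11.78
  Jack: 306.88
  Iris: 297.62
  Bob: 391.34
  Vic: 25.15
  Leo: 229.7
Minimum: Nate (11.78)

ANSWER: Nate


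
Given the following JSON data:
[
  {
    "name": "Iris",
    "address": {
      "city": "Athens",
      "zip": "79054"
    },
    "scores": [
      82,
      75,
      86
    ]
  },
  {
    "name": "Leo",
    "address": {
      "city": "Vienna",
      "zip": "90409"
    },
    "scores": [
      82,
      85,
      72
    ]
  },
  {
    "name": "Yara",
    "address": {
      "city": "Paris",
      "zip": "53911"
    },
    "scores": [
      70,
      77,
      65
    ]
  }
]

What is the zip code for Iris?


Path: records[0].address.zip
Value: 79054

ANSWER: 79054


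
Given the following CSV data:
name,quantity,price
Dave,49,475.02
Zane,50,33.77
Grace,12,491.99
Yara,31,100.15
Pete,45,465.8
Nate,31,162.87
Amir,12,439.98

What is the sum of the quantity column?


Values in 'quantity' column:
  Row 1: 49
  Row 2: 50
  Row 3: 12
  Row 4: 31
  Row 5: 45
  Row 6: 31
  Row 7: 12
Sum = 49 + 50 + 12 + 31 + 45 + 31 + 12 = 230

ANSWER: 230


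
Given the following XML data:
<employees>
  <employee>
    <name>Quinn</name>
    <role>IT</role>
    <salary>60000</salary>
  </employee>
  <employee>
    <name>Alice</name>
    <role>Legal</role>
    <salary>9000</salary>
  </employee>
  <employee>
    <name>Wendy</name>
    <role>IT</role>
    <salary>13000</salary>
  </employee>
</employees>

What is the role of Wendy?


Searching for <employee> with <name>Wendy</name>
Found at position 3
<role>IT</role>

ANSWER: IT


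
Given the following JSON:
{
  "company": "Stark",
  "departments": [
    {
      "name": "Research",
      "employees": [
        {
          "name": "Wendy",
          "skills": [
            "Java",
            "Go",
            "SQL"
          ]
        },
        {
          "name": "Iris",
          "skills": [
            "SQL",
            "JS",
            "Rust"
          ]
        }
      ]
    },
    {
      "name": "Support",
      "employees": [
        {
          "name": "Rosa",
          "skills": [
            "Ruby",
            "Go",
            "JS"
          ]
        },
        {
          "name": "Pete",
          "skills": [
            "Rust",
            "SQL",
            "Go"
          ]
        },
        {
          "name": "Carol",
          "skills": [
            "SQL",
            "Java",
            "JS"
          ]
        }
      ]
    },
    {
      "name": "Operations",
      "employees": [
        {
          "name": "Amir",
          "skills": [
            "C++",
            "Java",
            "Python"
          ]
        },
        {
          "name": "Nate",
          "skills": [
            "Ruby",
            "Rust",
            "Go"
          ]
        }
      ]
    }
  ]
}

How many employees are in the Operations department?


Path: departments[2].employees
Count: 2

ANSWER: 2
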